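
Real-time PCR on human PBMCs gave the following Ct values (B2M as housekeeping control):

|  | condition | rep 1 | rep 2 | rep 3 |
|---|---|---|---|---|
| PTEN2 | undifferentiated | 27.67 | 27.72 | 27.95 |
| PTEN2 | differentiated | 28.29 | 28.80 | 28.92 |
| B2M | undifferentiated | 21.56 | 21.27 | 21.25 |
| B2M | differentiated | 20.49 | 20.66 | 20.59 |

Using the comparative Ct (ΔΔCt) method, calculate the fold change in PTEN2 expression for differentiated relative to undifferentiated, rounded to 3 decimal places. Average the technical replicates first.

Mean Ct: PTEN2 undifferentiated 27.780; PTEN2 differentiated 28.670; B2M undifferentiated 21.360; B2M differentiated 20.580
ΔCt(undifferentiated) = 27.780 − 21.360 = 6.420
ΔCt(differentiated) = 28.670 − 20.580 = 8.090
ΔΔCt = 8.090 − 6.420 = 1.670
Fold change = 2^(−1.670) = 0.3143

0.314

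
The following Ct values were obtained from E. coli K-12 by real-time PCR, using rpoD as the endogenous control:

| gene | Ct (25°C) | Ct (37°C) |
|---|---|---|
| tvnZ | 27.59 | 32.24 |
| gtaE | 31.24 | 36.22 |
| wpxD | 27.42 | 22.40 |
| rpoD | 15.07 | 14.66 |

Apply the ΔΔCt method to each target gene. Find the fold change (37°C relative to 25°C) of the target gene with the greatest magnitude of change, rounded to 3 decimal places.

0.024

tvnZ: ΔΔCt = (32.24−14.66) − (27.59−15.07) = 17.58 − 12.52 = 5.06; fold change = 2^-5.06 = 0.030
gtaE: ΔΔCt = (36.22−14.66) − (31.24−15.07) = 21.56 − 16.17 = 5.39; fold change = 2^-5.39 = 0.024
wpxD: ΔΔCt = (22.40−14.66) − (27.42−15.07) = 7.74 − 12.35 = -4.61; fold change = 2^4.61 = 24.420
gtaE has the largest |ΔΔCt| = 5.39.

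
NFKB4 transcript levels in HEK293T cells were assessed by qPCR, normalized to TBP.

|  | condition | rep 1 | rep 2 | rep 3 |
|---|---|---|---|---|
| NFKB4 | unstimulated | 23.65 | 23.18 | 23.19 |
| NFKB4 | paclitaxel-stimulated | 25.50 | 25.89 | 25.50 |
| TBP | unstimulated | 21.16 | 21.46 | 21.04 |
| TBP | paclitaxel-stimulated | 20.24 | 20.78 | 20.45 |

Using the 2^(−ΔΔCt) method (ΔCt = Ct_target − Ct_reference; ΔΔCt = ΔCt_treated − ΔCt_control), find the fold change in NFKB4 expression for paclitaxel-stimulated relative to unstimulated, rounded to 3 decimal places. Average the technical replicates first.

0.123

Mean Ct: NFKB4 unstimulated 23.340; NFKB4 paclitaxel-stimulated 25.630; TBP unstimulated 21.220; TBP paclitaxel-stimulated 20.490
ΔCt(unstimulated) = 23.340 − 21.220 = 2.120
ΔCt(paclitaxel-stimulated) = 25.630 − 20.490 = 5.140
ΔΔCt = 5.140 − 2.120 = 3.020
Fold change = 2^(−3.020) = 0.1233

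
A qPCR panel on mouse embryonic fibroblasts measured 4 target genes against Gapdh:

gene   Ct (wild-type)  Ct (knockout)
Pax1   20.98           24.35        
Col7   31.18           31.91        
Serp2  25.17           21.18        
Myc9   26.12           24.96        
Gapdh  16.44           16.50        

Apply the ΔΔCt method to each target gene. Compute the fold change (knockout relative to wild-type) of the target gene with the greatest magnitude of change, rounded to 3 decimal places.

Pax1: ΔΔCt = (24.35−16.50) − (20.98−16.44) = 7.85 − 4.54 = 3.31; fold change = 2^-3.31 = 0.101
Col7: ΔΔCt = (31.91−16.50) − (31.18−16.44) = 15.41 − 14.74 = 0.67; fold change = 2^-0.67 = 0.629
Serp2: ΔΔCt = (21.18−16.50) − (25.17−16.44) = 4.68 − 8.73 = -4.05; fold change = 2^4.05 = 16.564
Myc9: ΔΔCt = (24.96−16.50) − (26.12−16.44) = 8.46 − 9.68 = -1.22; fold change = 2^1.22 = 2.329
Serp2 has the largest |ΔΔCt| = 4.05.

16.564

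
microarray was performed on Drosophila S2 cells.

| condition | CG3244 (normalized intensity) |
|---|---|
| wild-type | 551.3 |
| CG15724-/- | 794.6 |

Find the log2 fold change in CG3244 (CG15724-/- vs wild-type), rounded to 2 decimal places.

0.53

Fold change = 794.6 / 551.3 = 1.4413
log2(1.4413) = 0.527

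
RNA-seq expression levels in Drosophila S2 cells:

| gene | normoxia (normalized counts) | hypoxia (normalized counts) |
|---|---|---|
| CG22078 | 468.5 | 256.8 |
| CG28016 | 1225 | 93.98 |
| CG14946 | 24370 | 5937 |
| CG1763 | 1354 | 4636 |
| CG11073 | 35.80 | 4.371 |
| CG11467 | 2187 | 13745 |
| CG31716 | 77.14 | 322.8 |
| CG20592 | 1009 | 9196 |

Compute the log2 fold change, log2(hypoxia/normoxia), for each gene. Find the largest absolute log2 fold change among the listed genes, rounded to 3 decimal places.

3.704

log2(256.8/468.5) = -0.867  (CG22078)
log2(93.98/1225) = -3.704  (CG28016)
log2(5937/24370) = -2.037  (CG14946)
log2(4636/1354) = 1.776  (CG1763)
log2(4.371/35.80) = -3.034  (CG11073)
log2(13745/2187) = 2.652  (CG11467)
log2(322.8/77.14) = 2.065  (CG31716)
log2(9196/1009) = 3.188  (CG20592)
The largest magnitude belongs to CG28016.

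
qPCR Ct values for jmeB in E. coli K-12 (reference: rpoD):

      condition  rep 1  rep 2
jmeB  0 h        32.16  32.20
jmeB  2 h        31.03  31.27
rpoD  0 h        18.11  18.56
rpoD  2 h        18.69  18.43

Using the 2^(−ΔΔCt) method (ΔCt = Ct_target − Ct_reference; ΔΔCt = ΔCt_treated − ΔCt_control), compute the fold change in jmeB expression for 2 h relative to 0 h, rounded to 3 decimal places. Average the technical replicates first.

2.387

Mean Ct: jmeB 0 h 32.180; jmeB 2 h 31.150; rpoD 0 h 18.335; rpoD 2 h 18.560
ΔCt(0 h) = 32.180 − 18.335 = 13.845
ΔCt(2 h) = 31.150 − 18.560 = 12.590
ΔΔCt = 12.590 − 13.845 = -1.255
Fold change = 2^(−(-1.255)) = 2^1.255 = 2.3867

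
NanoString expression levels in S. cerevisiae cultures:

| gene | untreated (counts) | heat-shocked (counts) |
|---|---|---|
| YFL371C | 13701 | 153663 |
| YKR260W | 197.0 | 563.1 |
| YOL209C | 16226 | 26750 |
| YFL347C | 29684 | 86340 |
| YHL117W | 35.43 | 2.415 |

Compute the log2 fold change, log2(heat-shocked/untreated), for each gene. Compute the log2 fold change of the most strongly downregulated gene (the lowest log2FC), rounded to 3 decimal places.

log2(153663/13701) = 3.487  (YFL371C)
log2(563.1/197.0) = 1.515  (YKR260W)
log2(26750/16226) = 0.721  (YOL209C)
log2(86340/29684) = 1.540  (YFL347C)
log2(2.415/35.43) = -3.875  (YHL117W)
YHL117W is most strongly downregulated.

-3.875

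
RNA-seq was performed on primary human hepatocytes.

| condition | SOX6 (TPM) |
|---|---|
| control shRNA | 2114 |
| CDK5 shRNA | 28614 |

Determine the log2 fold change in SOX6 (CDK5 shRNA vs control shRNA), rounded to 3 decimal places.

Fold change = 28614 / 2114 = 13.5355
log2(13.5355) = 3.7587

3.759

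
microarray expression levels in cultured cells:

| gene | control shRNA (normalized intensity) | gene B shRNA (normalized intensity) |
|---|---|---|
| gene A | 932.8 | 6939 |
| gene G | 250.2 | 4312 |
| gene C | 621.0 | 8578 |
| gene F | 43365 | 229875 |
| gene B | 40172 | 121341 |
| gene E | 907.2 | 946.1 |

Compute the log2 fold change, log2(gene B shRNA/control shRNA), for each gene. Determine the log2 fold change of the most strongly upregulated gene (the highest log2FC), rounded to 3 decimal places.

4.107

log2(6939/932.8) = 2.895  (gene A)
log2(4312/250.2) = 4.107  (gene G)
log2(8578/621.0) = 3.788  (gene C)
log2(229875/43365) = 2.406  (gene F)
log2(121341/40172) = 1.595  (gene B)
log2(946.1/907.2) = 0.061  (gene E)
gene G is most strongly upregulated.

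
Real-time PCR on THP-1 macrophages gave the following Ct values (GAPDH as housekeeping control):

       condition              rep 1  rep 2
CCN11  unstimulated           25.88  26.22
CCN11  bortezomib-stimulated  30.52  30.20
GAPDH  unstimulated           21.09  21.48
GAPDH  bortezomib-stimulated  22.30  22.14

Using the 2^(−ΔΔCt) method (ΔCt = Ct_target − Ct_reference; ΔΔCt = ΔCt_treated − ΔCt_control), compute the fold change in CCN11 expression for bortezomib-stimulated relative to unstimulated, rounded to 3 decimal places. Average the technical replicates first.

0.096

Mean Ct: CCN11 unstimulated 26.050; CCN11 bortezomib-stimulated 30.360; GAPDH unstimulated 21.285; GAPDH bortezomib-stimulated 22.220
ΔCt(unstimulated) = 26.050 − 21.285 = 4.765
ΔCt(bortezomib-stimulated) = 30.360 − 22.220 = 8.140
ΔΔCt = 8.140 − 4.765 = 3.375
Fold change = 2^(−3.375) = 0.0964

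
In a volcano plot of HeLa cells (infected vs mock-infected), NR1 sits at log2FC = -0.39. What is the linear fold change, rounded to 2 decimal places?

Fold change = 2^(-0.39) = 0.763
That is, NR1 drops to 76.3% of the mock-infected level.

0.76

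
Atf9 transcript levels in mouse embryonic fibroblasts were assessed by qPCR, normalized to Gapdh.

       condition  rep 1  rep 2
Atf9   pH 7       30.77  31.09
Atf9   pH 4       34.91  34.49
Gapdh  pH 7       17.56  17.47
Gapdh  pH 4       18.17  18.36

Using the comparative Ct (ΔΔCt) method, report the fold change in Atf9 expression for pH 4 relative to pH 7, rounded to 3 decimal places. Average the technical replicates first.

Mean Ct: Atf9 pH 7 30.930; Atf9 pH 4 34.700; Gapdh pH 7 17.515; Gapdh pH 4 18.265
ΔCt(pH 7) = 30.930 − 17.515 = 13.415
ΔCt(pH 4) = 34.700 − 18.265 = 16.435
ΔΔCt = 16.435 − 13.415 = 3.020
Fold change = 2^(−3.020) = 0.1233

0.123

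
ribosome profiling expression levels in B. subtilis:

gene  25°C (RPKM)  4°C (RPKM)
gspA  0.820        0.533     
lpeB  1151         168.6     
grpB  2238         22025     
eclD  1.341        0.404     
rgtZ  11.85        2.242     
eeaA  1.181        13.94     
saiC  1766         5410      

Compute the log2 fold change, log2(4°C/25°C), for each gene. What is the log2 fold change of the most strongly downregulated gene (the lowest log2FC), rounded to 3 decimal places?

-2.771

log2(0.533/0.820) = -0.621  (gspA)
log2(168.6/1151) = -2.771  (lpeB)
log2(22025/2238) = 3.299  (grpB)
log2(0.404/1.341) = -1.731  (eclD)
log2(2.242/11.85) = -2.402  (rgtZ)
log2(13.94/1.181) = 3.561  (eeaA)
log2(5410/1766) = 1.615  (saiC)
lpeB is most strongly downregulated.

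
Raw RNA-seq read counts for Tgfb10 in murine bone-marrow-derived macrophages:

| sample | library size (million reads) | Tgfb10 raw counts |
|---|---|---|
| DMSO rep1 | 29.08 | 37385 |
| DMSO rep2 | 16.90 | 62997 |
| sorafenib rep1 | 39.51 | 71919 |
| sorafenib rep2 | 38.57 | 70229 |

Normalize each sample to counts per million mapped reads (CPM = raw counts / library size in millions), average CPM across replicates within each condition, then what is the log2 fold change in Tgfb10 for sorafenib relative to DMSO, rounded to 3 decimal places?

CPM(DMSO rep1) = 37385 / 29.08 = 1285.5915
CPM(DMSO rep2) = 62997 / 16.90 = 3727.6331
CPM(sorafenib rep1) = 71919 / 39.51 = 1820.2733
CPM(sorafenib rep2) = 70229 / 38.57 = 1820.8193
mean CPM(DMSO) = 2506.6123; mean CPM(sorafenib) = 1820.5463
Fold change = 1820.5463 / 2506.6123 = 0.72630
log2(0.72630) = -0.4614

-0.461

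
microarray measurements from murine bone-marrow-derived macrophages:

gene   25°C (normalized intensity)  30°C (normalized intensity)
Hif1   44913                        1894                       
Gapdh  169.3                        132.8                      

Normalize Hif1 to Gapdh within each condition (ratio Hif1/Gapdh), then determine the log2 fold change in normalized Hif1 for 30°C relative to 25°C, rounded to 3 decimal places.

Hif1/Gapdh (25°C) = 44913 / 169.3 = 265.29
Hif1/Gapdh (30°C) = 1894 / 132.8 = 14.262
Fold change = 14.262 / 265.29 = 0.0538
log2(0.0538) = -4.2173

-4.217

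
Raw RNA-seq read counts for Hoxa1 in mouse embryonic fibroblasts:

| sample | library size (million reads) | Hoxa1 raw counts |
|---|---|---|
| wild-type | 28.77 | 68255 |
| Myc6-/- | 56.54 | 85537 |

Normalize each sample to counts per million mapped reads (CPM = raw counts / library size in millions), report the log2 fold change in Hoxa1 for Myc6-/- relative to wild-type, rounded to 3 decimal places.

-0.649

CPM(wild-type) = 68255 / 28.77 = 2372.4366
CPM(Myc6-/-) = 85537 / 56.54 = 1512.8582
Fold change = 1512.8582 / 2372.4366 = 0.63768
log2(0.63768) = -0.6491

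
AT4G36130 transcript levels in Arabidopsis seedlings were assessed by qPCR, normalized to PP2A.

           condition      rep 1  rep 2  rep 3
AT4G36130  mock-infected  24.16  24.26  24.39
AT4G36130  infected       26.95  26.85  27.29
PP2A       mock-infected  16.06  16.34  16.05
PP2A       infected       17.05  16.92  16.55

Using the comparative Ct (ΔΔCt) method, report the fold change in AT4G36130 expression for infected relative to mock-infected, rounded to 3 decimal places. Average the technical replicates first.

0.238

Mean Ct: AT4G36130 mock-infected 24.270; AT4G36130 infected 27.030; PP2A mock-infected 16.150; PP2A infected 16.840
ΔCt(mock-infected) = 24.270 − 16.150 = 8.120
ΔCt(infected) = 27.030 − 16.840 = 10.190
ΔΔCt = 10.190 − 8.120 = 2.070
Fold change = 2^(−2.070) = 0.2382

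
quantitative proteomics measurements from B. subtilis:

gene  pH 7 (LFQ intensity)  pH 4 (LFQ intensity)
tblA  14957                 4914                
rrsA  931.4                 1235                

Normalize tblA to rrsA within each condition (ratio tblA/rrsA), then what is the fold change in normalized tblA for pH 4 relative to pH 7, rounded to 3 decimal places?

tblA/rrsA (pH 7) = 14957 / 931.4 = 16.059
tblA/rrsA (pH 4) = 4914 / 1235 = 3.9789
Fold change = 3.9789 / 16.059 = 0.2478

0.248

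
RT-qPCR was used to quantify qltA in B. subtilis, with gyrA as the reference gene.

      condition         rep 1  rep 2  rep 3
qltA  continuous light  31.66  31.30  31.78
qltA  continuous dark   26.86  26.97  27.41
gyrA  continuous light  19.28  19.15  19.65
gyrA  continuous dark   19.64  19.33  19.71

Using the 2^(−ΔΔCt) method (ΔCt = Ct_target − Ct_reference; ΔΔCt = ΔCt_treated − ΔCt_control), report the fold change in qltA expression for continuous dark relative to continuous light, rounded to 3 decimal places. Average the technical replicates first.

Mean Ct: qltA continuous light 31.580; qltA continuous dark 27.080; gyrA continuous light 19.360; gyrA continuous dark 19.560
ΔCt(continuous light) = 31.580 − 19.360 = 12.220
ΔCt(continuous dark) = 27.080 − 19.560 = 7.520
ΔΔCt = 7.520 − 12.220 = -4.700
Fold change = 2^(−(-4.700)) = 2^4.700 = 25.9921

25.992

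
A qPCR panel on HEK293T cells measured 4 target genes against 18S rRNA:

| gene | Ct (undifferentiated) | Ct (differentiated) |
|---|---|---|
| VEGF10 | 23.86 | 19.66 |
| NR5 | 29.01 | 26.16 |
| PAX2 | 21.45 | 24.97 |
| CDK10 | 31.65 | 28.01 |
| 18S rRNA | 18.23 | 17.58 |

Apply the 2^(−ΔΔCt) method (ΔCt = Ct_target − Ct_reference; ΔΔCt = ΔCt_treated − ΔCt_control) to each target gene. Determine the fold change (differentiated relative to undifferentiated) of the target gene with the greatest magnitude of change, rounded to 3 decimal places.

0.056

VEGF10: ΔΔCt = (19.66−17.58) − (23.86−18.23) = 2.08 − 5.63 = -3.55; fold change = 2^3.55 = 11.713
NR5: ΔΔCt = (26.16−17.58) − (29.01−18.23) = 8.58 − 10.78 = -2.20; fold change = 2^2.20 = 4.595
PAX2: ΔΔCt = (24.97−17.58) − (21.45−18.23) = 7.39 − 3.22 = 4.17; fold change = 2^-4.17 = 0.056
CDK10: ΔΔCt = (28.01−17.58) − (31.65−18.23) = 10.43 − 13.42 = -2.99; fold change = 2^2.99 = 7.945
PAX2 has the largest |ΔΔCt| = 4.17.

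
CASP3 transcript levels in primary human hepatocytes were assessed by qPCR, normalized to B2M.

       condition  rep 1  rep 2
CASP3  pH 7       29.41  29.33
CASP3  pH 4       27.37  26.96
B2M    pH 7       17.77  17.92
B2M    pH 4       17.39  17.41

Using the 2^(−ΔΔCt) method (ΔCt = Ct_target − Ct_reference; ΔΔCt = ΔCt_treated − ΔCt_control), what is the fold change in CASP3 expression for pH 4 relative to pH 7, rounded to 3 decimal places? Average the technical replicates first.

3.387

Mean Ct: CASP3 pH 7 29.370; CASP3 pH 4 27.165; B2M pH 7 17.845; B2M pH 4 17.400
ΔCt(pH 7) = 29.370 − 17.845 = 11.525
ΔCt(pH 4) = 27.165 − 17.400 = 9.765
ΔΔCt = 9.765 − 11.525 = -1.760
Fold change = 2^(−(-1.760)) = 2^1.760 = 3.3870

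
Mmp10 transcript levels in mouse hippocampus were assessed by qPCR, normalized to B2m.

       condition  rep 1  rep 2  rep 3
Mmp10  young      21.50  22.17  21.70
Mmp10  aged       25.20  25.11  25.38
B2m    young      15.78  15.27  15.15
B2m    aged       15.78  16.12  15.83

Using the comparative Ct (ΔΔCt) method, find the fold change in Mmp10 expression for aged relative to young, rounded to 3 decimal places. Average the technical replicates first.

Mean Ct: Mmp10 young 21.790; Mmp10 aged 25.230; B2m young 15.400; B2m aged 15.910
ΔCt(young) = 21.790 − 15.400 = 6.390
ΔCt(aged) = 25.230 − 15.910 = 9.320
ΔΔCt = 9.320 − 6.390 = 2.930
Fold change = 2^(−2.930) = 0.1312

0.131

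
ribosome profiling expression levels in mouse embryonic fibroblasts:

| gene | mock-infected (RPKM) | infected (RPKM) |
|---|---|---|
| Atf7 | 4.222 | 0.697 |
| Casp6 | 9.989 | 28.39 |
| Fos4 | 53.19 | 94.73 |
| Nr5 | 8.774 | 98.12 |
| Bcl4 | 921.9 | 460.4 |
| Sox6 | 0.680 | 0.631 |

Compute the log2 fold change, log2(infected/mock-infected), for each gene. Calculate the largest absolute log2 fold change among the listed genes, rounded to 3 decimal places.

3.483

log2(0.697/4.222) = -2.599  (Atf7)
log2(28.39/9.989) = 1.507  (Casp6)
log2(94.73/53.19) = 0.833  (Fos4)
log2(98.12/8.774) = 3.483  (Nr5)
log2(460.4/921.9) = -1.002  (Bcl4)
log2(0.631/0.680) = -0.108  (Sox6)
The largest magnitude belongs to Nr5.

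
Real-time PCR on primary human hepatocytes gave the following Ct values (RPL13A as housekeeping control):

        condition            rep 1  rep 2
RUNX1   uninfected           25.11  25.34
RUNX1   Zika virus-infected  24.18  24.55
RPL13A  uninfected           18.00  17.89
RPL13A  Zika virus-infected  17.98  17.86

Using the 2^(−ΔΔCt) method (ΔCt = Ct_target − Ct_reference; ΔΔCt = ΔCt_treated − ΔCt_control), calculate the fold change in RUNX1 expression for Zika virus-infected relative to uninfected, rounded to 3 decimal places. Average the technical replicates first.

Mean Ct: RUNX1 uninfected 25.225; RUNX1 Zika virus-infected 24.365; RPL13A uninfected 17.945; RPL13A Zika virus-infected 17.920
ΔCt(uninfected) = 25.225 − 17.945 = 7.280
ΔCt(Zika virus-infected) = 24.365 − 17.920 = 6.445
ΔΔCt = 6.445 − 7.280 = -0.835
Fold change = 2^(−(-0.835)) = 2^0.835 = 1.7839

1.784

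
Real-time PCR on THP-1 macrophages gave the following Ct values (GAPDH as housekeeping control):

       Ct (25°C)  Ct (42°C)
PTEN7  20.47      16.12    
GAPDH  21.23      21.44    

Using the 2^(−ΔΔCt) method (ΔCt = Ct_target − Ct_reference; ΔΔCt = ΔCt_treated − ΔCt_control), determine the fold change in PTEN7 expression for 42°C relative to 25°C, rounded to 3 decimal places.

ΔCt(25°C) = 20.470 − 21.230 = -0.760
ΔCt(42°C) = 16.120 − 21.440 = -5.320
ΔΔCt = -5.320 − (-0.760) = -4.560
Fold change = 2^(−(-4.560)) = 2^4.560 = 23.5883

23.588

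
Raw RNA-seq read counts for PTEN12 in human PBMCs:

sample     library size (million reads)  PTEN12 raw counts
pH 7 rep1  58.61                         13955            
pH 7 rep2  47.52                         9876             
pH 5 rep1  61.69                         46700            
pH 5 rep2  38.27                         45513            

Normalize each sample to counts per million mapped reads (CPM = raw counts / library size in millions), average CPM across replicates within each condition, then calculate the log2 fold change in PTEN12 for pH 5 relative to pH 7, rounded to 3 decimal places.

CPM(pH 7 rep1) = 13955 / 58.61 = 238.0993
CPM(pH 7 rep2) = 9876 / 47.52 = 207.8283
CPM(pH 5 rep1) = 46700 / 61.69 = 757.0109
CPM(pH 5 rep2) = 45513 / 38.27 = 1189.2605
mean CPM(pH 7) = 222.9638; mean CPM(pH 5) = 973.1357
Fold change = 973.1357 / 222.9638 = 4.36455
log2(4.36455) = 2.1258

2.126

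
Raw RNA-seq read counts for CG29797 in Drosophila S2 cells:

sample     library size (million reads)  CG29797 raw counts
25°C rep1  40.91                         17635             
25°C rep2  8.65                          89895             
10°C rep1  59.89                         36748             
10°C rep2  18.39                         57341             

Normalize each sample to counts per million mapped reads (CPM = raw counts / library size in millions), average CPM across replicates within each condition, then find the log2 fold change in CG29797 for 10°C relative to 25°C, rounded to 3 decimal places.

-1.536

CPM(25°C rep1) = 17635 / 40.91 = 431.0682
CPM(25°C rep2) = 89895 / 8.65 = 10392.4855
CPM(10°C rep1) = 36748 / 59.89 = 613.5916
CPM(10°C rep2) = 57341 / 18.39 = 3118.0533
mean CPM(25°C) = 5411.7769; mean CPM(10°C) = 1865.8224
Fold change = 1865.8224 / 5411.7769 = 0.34477
log2(0.34477) = -1.5363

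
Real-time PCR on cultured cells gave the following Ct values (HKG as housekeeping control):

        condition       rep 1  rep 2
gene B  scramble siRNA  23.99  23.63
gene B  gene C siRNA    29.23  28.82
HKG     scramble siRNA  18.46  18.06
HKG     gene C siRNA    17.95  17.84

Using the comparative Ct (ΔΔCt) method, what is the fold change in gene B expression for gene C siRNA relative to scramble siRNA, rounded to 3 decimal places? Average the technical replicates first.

Mean Ct: gene B scramble siRNA 23.810; gene B gene C siRNA 29.025; HKG scramble siRNA 18.260; HKG gene C siRNA 17.895
ΔCt(scramble siRNA) = 23.810 − 18.260 = 5.550
ΔCt(gene C siRNA) = 29.025 − 17.895 = 11.130
ΔΔCt = 11.130 − 5.550 = 5.580
Fold change = 2^(−5.580) = 0.0209

0.021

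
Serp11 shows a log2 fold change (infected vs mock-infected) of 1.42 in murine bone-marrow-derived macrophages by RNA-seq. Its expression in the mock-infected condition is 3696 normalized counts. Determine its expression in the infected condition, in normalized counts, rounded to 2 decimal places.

Fold change = 2^(1.42) = 2.6759
infected expression = 3696 × 2.6759 = 9889.96

9889.96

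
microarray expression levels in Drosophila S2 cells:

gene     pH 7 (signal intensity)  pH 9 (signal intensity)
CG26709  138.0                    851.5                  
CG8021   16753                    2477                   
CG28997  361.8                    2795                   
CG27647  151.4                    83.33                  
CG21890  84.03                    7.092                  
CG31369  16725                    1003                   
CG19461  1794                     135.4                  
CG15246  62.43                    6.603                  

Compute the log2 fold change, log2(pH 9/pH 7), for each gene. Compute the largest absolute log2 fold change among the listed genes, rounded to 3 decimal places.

4.060

log2(851.5/138.0) = 2.625  (CG26709)
log2(2477/16753) = -2.758  (CG8021)
log2(2795/361.8) = 2.950  (CG28997)
log2(83.33/151.4) = -0.861  (CG27647)
log2(7.092/84.03) = -3.567  (CG21890)
log2(1003/16725) = -4.060  (CG31369)
log2(135.4/1794) = -3.728  (CG19461)
log2(6.603/62.43) = -3.241  (CG15246)
The largest magnitude belongs to CG31369.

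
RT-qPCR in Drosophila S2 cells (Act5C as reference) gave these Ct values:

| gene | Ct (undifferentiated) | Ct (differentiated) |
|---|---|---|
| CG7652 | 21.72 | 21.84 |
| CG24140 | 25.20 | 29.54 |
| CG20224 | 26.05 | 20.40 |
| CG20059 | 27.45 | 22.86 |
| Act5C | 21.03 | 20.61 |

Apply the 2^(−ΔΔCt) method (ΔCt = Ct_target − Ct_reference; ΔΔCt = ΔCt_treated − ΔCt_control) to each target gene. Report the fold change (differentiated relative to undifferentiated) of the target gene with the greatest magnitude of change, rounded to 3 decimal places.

CG7652: ΔΔCt = (21.84−20.61) − (21.72−21.03) = 1.23 − 0.69 = 0.54; fold change = 2^-0.54 = 0.688
CG24140: ΔΔCt = (29.54−20.61) − (25.20−21.03) = 8.93 − 4.17 = 4.76; fold change = 2^-4.76 = 0.037
CG20224: ΔΔCt = (20.40−20.61) − (26.05−21.03) = -0.21 − 5.02 = -5.23; fold change = 2^5.23 = 37.531
CG20059: ΔΔCt = (22.86−20.61) − (27.45−21.03) = 2.25 − 6.42 = -4.17; fold change = 2^4.17 = 18.001
CG20224 has the largest |ΔΔCt| = 5.23.

37.531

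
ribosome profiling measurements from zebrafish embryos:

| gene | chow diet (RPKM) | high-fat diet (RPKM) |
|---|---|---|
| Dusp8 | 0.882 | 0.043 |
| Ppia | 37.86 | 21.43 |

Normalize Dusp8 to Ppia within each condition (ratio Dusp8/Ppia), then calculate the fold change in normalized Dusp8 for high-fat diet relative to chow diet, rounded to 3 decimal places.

Dusp8/Ppia (chow diet) = 0.882 / 37.86 = 0.023296
Dusp8/Ppia (high-fat diet) = 0.043 / 21.43 = 0.0020065
Fold change = 0.0020065 / 0.023296 = 0.0861

0.086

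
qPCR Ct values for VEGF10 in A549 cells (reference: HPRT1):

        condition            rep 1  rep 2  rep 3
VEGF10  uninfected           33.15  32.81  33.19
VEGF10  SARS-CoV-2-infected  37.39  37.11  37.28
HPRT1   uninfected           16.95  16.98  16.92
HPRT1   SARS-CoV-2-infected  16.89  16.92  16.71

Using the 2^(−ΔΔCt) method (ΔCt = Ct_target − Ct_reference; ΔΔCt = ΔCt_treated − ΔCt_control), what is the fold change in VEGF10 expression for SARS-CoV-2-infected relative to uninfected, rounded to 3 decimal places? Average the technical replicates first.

0.050

Mean Ct: VEGF10 uninfected 33.050; VEGF10 SARS-CoV-2-infected 37.260; HPRT1 uninfected 16.950; HPRT1 SARS-CoV-2-infected 16.840
ΔCt(uninfected) = 33.050 − 16.950 = 16.100
ΔCt(SARS-CoV-2-infected) = 37.260 − 16.840 = 20.420
ΔΔCt = 20.420 − 16.100 = 4.320
Fold change = 2^(−4.320) = 0.0501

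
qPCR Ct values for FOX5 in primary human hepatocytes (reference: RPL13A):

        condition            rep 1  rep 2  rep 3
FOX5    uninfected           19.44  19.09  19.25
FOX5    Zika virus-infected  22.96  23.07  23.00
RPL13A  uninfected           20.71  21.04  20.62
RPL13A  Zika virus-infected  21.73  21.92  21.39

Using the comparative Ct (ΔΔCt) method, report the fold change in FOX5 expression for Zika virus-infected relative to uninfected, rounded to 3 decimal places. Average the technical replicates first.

Mean Ct: FOX5 uninfected 19.260; FOX5 Zika virus-infected 23.010; RPL13A uninfected 20.790; RPL13A Zika virus-infected 21.680
ΔCt(uninfected) = 19.260 − 20.790 = -1.530
ΔCt(Zika virus-infected) = 23.010 − 21.680 = 1.330
ΔΔCt = 1.330 − (-1.530) = 2.860
Fold change = 2^(−2.860) = 0.1377

0.138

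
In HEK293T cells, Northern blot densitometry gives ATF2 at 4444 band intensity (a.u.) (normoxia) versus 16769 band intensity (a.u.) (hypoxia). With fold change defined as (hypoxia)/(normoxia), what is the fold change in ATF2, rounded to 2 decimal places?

3.77

Fold change = 16769 / 4444 = 3.773
ATF2 is upregulated.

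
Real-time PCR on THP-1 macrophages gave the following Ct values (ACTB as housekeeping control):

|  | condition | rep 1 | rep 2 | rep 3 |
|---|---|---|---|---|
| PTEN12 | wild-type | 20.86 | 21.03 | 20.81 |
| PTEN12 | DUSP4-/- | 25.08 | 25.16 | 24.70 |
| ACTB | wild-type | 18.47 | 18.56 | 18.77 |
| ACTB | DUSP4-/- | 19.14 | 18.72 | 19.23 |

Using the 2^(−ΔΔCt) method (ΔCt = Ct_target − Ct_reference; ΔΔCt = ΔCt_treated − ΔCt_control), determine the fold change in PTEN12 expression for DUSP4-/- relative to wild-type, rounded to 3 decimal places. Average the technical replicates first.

Mean Ct: PTEN12 wild-type 20.900; PTEN12 DUSP4-/- 24.980; ACTB wild-type 18.600; ACTB DUSP4-/- 19.030
ΔCt(wild-type) = 20.900 − 18.600 = 2.300
ΔCt(DUSP4-/-) = 24.980 − 19.030 = 5.950
ΔΔCt = 5.950 − 2.300 = 3.650
Fold change = 2^(−3.650) = 0.0797

0.080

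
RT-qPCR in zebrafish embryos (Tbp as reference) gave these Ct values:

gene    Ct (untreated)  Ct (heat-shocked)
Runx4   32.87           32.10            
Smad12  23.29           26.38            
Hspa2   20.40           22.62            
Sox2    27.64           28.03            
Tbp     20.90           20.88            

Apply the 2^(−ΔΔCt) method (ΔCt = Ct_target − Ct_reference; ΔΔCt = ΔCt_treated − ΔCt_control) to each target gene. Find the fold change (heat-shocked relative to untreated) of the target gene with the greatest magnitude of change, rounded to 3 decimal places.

Runx4: ΔΔCt = (32.10−20.88) − (32.87−20.90) = 11.22 − 11.97 = -0.75; fold change = 2^0.75 = 1.682
Smad12: ΔΔCt = (26.38−20.88) − (23.29−20.90) = 5.50 − 2.39 = 3.11; fold change = 2^-3.11 = 0.116
Hspa2: ΔΔCt = (22.62−20.88) − (20.40−20.90) = 1.74 − (-0.50) = 2.24; fold change = 2^-2.24 = 0.212
Sox2: ΔΔCt = (28.03−20.88) − (27.64−20.90) = 7.15 − 6.74 = 0.41; fold change = 2^-0.41 = 0.753
Smad12 has the largest |ΔΔCt| = 3.11.

0.116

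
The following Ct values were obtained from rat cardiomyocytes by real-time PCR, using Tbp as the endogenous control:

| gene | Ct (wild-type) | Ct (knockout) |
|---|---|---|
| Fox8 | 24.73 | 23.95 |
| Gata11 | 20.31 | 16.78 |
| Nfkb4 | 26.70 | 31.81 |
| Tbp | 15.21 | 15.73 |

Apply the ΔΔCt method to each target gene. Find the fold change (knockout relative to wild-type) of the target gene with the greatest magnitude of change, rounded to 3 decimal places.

0.042

Fox8: ΔΔCt = (23.95−15.73) − (24.73−15.21) = 8.22 − 9.52 = -1.30; fold change = 2^1.30 = 2.462
Gata11: ΔΔCt = (16.78−15.73) − (20.31−15.21) = 1.05 − 5.10 = -4.05; fold change = 2^4.05 = 16.564
Nfkb4: ΔΔCt = (31.81−15.73) − (26.70−15.21) = 16.08 − 11.49 = 4.59; fold change = 2^-4.59 = 0.042
Nfkb4 has the largest |ΔΔCt| = 4.59.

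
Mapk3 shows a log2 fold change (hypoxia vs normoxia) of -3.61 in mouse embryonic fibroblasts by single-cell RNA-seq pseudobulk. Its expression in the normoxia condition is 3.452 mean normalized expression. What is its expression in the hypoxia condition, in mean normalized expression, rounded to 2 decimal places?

0.28

Fold change = 2^(-3.61) = 0.0819
hypoxia expression = 3.452 × 0.0819 = 0.28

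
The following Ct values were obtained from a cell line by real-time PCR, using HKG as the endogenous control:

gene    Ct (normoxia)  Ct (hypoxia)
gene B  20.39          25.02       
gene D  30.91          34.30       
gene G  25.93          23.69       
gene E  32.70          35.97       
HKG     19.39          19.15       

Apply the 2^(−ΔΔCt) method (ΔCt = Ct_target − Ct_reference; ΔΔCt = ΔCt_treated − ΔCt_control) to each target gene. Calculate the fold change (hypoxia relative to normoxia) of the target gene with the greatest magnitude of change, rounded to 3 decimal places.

gene B: ΔΔCt = (25.02−19.15) − (20.39−19.39) = 5.87 − 1.00 = 4.87; fold change = 2^-4.87 = 0.034
gene D: ΔΔCt = (34.30−19.15) − (30.91−19.39) = 15.15 − 11.52 = 3.63; fold change = 2^-3.63 = 0.081
gene G: ΔΔCt = (23.69−19.15) − (25.93−19.39) = 4.54 − 6.54 = -2.00; fold change = 2^2.00 = 4.000
gene E: ΔΔCt = (35.97−19.15) − (32.70−19.39) = 16.82 − 13.31 = 3.51; fold change = 2^-3.51 = 0.088
gene B has the largest |ΔΔCt| = 4.87.

0.034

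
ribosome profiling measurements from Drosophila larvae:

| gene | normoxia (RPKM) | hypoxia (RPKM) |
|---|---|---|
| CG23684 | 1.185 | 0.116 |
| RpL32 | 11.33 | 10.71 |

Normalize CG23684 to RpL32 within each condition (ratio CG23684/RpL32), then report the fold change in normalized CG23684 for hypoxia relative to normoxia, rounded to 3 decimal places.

0.104

CG23684/RpL32 (normoxia) = 1.185 / 11.33 = 0.10459
CG23684/RpL32 (hypoxia) = 0.116 / 10.71 = 0.010831
Fold change = 0.010831 / 0.10459 = 0.1036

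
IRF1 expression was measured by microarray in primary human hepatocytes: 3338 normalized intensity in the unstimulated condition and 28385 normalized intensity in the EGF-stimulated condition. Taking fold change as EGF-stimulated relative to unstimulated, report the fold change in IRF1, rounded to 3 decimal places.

Fold change = 28385 / 3338 = 8.5036
IRF1 is upregulated.

8.504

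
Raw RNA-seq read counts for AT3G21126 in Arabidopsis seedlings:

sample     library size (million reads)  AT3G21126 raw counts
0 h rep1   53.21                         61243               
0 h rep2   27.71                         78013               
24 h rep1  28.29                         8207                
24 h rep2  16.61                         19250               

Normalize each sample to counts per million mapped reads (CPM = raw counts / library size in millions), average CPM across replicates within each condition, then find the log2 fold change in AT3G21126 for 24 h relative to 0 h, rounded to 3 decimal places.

-1.453

CPM(0 h rep1) = 61243 / 53.21 = 1150.9679
CPM(0 h rep2) = 78013 / 27.71 = 2815.3374
CPM(24 h rep1) = 8207 / 28.29 = 290.1025
CPM(24 h rep2) = 19250 / 16.61 = 1158.9404
mean CPM(0 h) = 1983.1526; mean CPM(24 h) = 724.5215
Fold change = 724.5215 / 1983.1526 = 0.36534
log2(0.36534) = -1.4527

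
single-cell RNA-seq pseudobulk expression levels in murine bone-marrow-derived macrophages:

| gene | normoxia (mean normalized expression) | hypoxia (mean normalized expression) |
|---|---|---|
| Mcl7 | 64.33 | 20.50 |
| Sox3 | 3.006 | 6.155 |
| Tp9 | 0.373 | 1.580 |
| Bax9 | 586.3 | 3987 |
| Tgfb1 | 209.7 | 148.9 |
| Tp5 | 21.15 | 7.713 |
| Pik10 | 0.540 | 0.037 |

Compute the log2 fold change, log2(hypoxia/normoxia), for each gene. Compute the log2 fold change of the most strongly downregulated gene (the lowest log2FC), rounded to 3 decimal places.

log2(20.50/64.33) = -1.650  (Mcl7)
log2(6.155/3.006) = 1.034  (Sox3)
log2(1.580/0.373) = 2.083  (Tp9)
log2(3987/586.3) = 2.766  (Bax9)
log2(148.9/209.7) = -0.494  (Tgfb1)
log2(7.713/21.15) = -1.455  (Tp5)
log2(0.037/0.540) = -3.867  (Pik10)
Pik10 is most strongly downregulated.

-3.867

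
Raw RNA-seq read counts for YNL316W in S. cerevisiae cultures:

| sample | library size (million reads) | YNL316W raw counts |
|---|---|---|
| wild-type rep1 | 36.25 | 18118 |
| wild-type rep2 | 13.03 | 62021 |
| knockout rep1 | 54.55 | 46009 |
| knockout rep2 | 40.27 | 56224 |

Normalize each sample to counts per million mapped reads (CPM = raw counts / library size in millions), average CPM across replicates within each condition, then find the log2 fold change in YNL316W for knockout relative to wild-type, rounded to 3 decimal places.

-1.232

CPM(wild-type rep1) = 18118 / 36.25 = 499.8069
CPM(wild-type rep2) = 62021 / 13.03 = 4759.8619
CPM(knockout rep1) = 46009 / 54.55 = 843.4280
CPM(knockout rep2) = 56224 / 40.27 = 1396.1758
mean CPM(wild-type) = 2629.8344; mean CPM(knockout) = 1119.8019
Fold change = 1119.8019 / 2629.8344 = 0.42581
log2(0.42581) = -1.2317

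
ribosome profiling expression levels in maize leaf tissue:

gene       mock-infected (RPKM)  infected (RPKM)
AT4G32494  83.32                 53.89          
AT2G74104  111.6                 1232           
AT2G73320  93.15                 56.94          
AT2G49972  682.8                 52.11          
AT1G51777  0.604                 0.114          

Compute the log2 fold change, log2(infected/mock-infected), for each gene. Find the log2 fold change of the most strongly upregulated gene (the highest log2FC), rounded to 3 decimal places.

3.465

log2(53.89/83.32) = -0.629  (AT4G32494)
log2(1232/111.6) = 3.465  (AT2G74104)
log2(56.94/93.15) = -0.710  (AT2G73320)
log2(52.11/682.8) = -3.712  (AT2G49972)
log2(0.114/0.604) = -2.406  (AT1G51777)
AT2G74104 is most strongly upregulated.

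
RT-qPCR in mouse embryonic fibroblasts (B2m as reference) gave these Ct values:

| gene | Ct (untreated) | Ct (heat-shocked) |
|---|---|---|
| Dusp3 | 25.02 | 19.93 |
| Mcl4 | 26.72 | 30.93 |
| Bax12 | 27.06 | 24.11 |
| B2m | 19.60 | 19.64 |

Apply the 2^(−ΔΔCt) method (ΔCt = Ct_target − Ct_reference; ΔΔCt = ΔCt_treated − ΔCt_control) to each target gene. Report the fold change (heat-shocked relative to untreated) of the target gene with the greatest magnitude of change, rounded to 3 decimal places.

Dusp3: ΔΔCt = (19.93−19.64) − (25.02−19.60) = 0.29 − 5.42 = -5.13; fold change = 2^5.13 = 35.017
Mcl4: ΔΔCt = (30.93−19.64) − (26.72−19.60) = 11.29 − 7.12 = 4.17; fold change = 2^-4.17 = 0.056
Bax12: ΔΔCt = (24.11−19.64) − (27.06−19.60) = 4.47 − 7.46 = -2.99; fold change = 2^2.99 = 7.945
Dusp3 has the largest |ΔΔCt| = 5.13.

35.017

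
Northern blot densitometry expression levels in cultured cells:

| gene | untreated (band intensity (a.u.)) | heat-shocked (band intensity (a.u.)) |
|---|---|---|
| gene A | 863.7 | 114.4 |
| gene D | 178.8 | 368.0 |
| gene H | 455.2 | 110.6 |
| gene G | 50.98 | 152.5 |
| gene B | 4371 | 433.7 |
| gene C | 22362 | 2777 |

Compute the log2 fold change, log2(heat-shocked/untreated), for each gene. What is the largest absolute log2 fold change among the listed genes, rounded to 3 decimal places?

3.333

log2(114.4/863.7) = -2.916  (gene A)
log2(368.0/178.8) = 1.041  (gene D)
log2(110.6/455.2) = -2.041  (gene H)
log2(152.5/50.98) = 1.581  (gene G)
log2(433.7/4371) = -3.333  (gene B)
log2(2777/22362) = -3.009  (gene C)
The largest magnitude belongs to gene B.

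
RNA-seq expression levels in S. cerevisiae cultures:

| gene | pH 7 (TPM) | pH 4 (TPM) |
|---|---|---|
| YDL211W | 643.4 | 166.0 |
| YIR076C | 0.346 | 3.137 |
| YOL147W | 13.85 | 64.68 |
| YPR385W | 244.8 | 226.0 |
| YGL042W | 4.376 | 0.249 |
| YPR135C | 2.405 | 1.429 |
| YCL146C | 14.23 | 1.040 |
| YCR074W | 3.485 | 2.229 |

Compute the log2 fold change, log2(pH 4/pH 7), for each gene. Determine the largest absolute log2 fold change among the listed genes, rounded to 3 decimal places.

log2(166.0/643.4) = -1.955  (YDL211W)
log2(3.137/0.346) = 3.181  (YIR076C)
log2(64.68/13.85) = 2.223  (YOL147W)
log2(226.0/244.8) = -0.115  (YPR385W)
log2(0.249/4.376) = -4.135  (YGL042W)
log2(1.429/2.405) = -0.751  (YPR135C)
log2(1.040/14.23) = -3.774  (YCL146C)
log2(2.229/3.485) = -0.645  (YCR074W)
The largest magnitude belongs to YGL042W.

4.135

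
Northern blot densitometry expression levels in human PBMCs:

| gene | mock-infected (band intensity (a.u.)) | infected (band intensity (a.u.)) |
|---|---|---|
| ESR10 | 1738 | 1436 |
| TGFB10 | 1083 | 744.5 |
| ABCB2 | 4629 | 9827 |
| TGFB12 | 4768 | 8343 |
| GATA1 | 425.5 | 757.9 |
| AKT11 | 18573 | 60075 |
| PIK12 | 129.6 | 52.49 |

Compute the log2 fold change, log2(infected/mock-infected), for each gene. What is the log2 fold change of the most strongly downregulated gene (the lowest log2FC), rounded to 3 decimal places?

log2(1436/1738) = -0.275  (ESR10)
log2(744.5/1083) = -0.541  (TGFB10)
log2(9827/4629) = 1.086  (ABCB2)
log2(8343/4768) = 0.807  (TGFB12)
log2(757.9/425.5) = 0.833  (GATA1)
log2(60075/18573) = 1.694  (AKT11)
log2(52.49/129.6) = -1.304  (PIK12)
PIK12 is most strongly downregulated.

-1.304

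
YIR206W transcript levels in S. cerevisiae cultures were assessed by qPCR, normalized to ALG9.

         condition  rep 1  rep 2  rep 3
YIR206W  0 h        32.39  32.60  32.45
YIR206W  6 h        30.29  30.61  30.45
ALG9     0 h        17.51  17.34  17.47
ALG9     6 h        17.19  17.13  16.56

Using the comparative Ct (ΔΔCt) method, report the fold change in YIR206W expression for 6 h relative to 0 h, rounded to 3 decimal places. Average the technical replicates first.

2.928

Mean Ct: YIR206W 0 h 32.480; YIR206W 6 h 30.450; ALG9 0 h 17.440; ALG9 6 h 16.960
ΔCt(0 h) = 32.480 − 17.440 = 15.040
ΔCt(6 h) = 30.450 − 16.960 = 13.490
ΔΔCt = 13.490 − 15.040 = -1.550
Fold change = 2^(−(-1.550)) = 2^1.550 = 2.9282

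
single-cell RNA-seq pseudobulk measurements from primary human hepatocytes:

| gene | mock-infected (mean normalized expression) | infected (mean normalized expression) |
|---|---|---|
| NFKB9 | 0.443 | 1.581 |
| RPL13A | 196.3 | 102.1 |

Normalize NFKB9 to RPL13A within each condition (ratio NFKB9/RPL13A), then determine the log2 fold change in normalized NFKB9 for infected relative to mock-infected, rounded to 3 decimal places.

2.779

NFKB9/RPL13A (mock-infected) = 0.443 / 196.3 = 0.0022567
NFKB9/RPL13A (infected) = 1.581 / 102.1 = 0.015485
Fold change = 0.015485 / 0.0022567 = 6.8616
log2(6.8616) = 2.7785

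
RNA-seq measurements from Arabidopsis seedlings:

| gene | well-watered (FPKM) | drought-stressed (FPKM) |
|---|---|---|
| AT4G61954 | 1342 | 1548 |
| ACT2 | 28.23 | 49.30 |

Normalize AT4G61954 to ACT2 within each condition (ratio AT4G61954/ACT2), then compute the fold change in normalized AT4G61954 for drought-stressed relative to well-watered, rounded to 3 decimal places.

AT4G61954/ACT2 (well-watered) = 1342 / 28.23 = 47.538
AT4G61954/ACT2 (drought-stressed) = 1548 / 49.30 = 31.4
Fold change = 31.4 / 47.538 = 0.6605

0.661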